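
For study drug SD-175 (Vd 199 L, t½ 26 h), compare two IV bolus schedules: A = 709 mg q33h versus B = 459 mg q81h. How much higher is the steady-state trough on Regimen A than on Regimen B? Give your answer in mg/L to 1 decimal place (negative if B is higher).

Regimen A: f = (1/2)^(33/26) ≈ 0.4149; Cmin,ss = (709/199)·f/(1−f) ≈ 2.526 mg/L.
Regimen B: f = (1/2)^(81/26) ≈ 0.1154; Cmin,ss = (459/199)·f/(1−f) ≈ 0.301 mg/L.
Difference ≈ 2.526 − 0.301 ≈ 2.225 mg/L.

2.2 mg/L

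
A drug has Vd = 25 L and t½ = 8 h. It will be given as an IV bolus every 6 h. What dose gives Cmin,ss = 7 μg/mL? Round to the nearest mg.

τ/t½ = 6/8 ≈ 0.75, so f = (1/2)^(6/8) ≈ 0.594604.
Cmin,ss = (D/Vd)·f/(1−f), so D = Cmin,ss·Vd·(1−f)/f.
D = 7 × 25 × (1−f)/f ≈ 7 × 25 × 0.68179 ≈ 119.31 mg.

119 mg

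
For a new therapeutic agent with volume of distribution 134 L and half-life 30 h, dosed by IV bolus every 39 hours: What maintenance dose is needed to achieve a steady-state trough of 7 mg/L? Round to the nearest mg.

1372 mg

τ/t½ = 39/30 ≈ 1.3, so f = (1/2)^(39/30) ≈ 0.406126.
Cmin,ss = (D/Vd)·f/(1−f), so D = Cmin,ss·Vd·(1−f)/f.
D = 7 × 134 × (1−f)/f ≈ 7 × 134 × 1.46229 ≈ 1371.63 mg.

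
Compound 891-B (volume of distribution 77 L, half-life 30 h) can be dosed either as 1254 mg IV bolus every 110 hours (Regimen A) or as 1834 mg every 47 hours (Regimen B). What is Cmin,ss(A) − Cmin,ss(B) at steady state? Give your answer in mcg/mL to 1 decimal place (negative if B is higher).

Regimen A: f = (1/2)^(110/30) ≈ 0.0787; Cmin,ss = (1254/77)·f/(1−f) ≈ 1.391 mcg/mL.
Regimen B: f = (1/2)^(47/30) ≈ 0.3376; Cmin,ss = (1834/77)·f/(1−f) ≈ 12.139 mcg/mL.
Difference ≈ 1.391 − 12.139 ≈ -10.748 mcg/mL.

-10.7 mcg/mL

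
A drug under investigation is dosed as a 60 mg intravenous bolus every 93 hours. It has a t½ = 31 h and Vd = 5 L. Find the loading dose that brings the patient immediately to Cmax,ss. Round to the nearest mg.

f = (1/2)^(93/31) ≈ 0.125000; accumulation ratio R = 1/(1−f) ≈ 1.14286.
Loading dose to hit Cmax,ss on first dose: D_load = D_maint·R ≈ 60 × 1.14286 ≈ 68.57 mg.

69 mg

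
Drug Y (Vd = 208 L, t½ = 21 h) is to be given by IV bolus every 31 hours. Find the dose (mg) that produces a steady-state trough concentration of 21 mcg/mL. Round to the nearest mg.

7784 mg

τ/t½ = 31/21 ≈ 1.4762, so f = (1/2)^(31/21) ≈ 0.359437.
Cmin,ss = (D/Vd)·f/(1−f), so D = Cmin,ss·Vd·(1−f)/f.
D = 21 × 208 × (1−f)/f ≈ 21 × 208 × 1.78213 ≈ 7784.34 mg.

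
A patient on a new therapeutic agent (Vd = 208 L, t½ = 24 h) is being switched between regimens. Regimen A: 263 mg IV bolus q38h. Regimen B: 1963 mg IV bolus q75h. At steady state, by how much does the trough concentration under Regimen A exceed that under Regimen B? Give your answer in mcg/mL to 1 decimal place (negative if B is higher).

-0.6 mcg/mL

Regimen A: f = (1/2)^(38/24) ≈ 0.3337; Cmin,ss = (263/208)·f/(1−f) ≈ 0.633 mcg/mL.
Regimen B: f = (1/2)^(75/24) ≈ 0.1146; Cmin,ss = (1963/208)·f/(1−f) ≈ 1.222 mcg/mL.
Difference ≈ 0.633 − 1.222 ≈ -0.589 mcg/mL.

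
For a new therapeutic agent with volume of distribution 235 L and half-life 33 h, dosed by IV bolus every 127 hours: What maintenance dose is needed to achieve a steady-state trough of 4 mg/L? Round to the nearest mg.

12601 mg

τ/t½ = 127/33 ≈ 3.8485, so f = (1/2)^(127/33) ≈ 0.069421.
Cmin,ss = (D/Vd)·f/(1−f), so D = Cmin,ss·Vd·(1−f)/f.
D = 4 × 235 × (1−f)/f ≈ 4 × 235 × 13.40486 ≈ 12600.57 mg.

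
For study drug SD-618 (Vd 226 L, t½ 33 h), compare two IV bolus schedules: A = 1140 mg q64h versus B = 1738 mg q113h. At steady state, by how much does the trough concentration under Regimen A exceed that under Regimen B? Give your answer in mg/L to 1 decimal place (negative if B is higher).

1.0 mg/L

Regimen A: f = (1/2)^(64/33) ≈ 0.2607; Cmin,ss = (1140/226)·f/(1−f) ≈ 1.779 mg/L.
Regimen B: f = (1/2)^(113/33) ≈ 0.0932; Cmin,ss = (1738/226)·f/(1−f) ≈ 0.790 mg/L.
Difference ≈ 1.779 − 0.790 ≈ 0.989 mg/L.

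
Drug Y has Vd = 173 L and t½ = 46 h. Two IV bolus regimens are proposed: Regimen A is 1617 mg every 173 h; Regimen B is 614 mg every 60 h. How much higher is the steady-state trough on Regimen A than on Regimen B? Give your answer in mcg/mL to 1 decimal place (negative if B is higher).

Regimen A: f = (1/2)^(173/46) ≈ 0.0738; Cmin,ss = (1617/173)·f/(1−f) ≈ 0.745 mcg/mL.
Regimen B: f = (1/2)^(60/46) ≈ 0.4049; Cmin,ss = (614/173)·f/(1−f) ≈ 2.415 mcg/mL.
Difference ≈ 0.745 − 2.415 ≈ -1.670 mcg/mL.

-1.7 mcg/mL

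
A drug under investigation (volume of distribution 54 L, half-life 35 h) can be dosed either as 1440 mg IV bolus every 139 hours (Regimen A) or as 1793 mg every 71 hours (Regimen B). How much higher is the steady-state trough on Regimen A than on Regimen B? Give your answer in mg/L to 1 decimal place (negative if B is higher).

Regimen A: f = (1/2)^(139/35) ≈ 0.0638; Cmin,ss = (1440/54)·f/(1−f) ≈ 1.817 mg/L.
Regimen B: f = (1/2)^(71/35) ≈ 0.2451; Cmin,ss = (1793/54)·f/(1−f) ≈ 10.781 mg/L.
Difference ≈ 1.817 − 10.781 ≈ -8.964 mg/L.

-9.0 mg/L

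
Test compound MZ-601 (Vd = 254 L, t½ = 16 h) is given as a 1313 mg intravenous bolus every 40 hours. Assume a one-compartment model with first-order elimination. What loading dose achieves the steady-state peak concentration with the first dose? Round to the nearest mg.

1595 mg

f = (1/2)^(40/16) ≈ 0.176777; accumulation ratio R = 1/(1−f) ≈ 1.21474.
Loading dose to hit Cmax,ss on first dose: D_load = D_maint·R ≈ 1313 × 1.21474 ≈ 1594.95 mg.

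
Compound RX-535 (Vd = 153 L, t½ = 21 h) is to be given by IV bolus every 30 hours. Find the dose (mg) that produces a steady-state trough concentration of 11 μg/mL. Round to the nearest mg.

τ/t½ = 30/21 ≈ 1.4286, so f = (1/2)^(30/21) ≈ 0.371499.
Cmin,ss = (D/Vd)·f/(1−f), so D = Cmin,ss·Vd·(1−f)/f.
D = 11 × 153 × (1−f)/f ≈ 11 × 153 × 1.69180 ≈ 2847.30 mg.

2847 mg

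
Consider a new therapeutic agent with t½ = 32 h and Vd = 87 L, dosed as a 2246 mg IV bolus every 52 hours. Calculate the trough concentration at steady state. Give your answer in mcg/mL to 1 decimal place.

12.4 mcg/mL

k = ln2/t½ = ln2/32 ≈ 0.021661 h⁻¹; fraction remaining f = e^(−kτ) = e^(−0.021661×52) ≈ 0.3242.
Each bolus raises the concentration by D/Vd = 2246/87 ≈ 25.816 mcg/mL.
Steady-state trough Cmin,ss = C₀·f/(1−f) ≈ 25.816 × 0.3242/0.6758 ≈ 12.385 mcg/mL.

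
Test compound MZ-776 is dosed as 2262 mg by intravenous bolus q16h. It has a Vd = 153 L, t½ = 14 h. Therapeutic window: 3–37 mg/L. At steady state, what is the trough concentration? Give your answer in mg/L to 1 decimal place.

12.2 mg/L

Over one 16-h interval, 16/14 ≈ 1.1429 half-lives elapse, leaving f ≈ 0.4529 of each dose.
Each bolus raises the concentration by D/Vd = 2262/153 ≈ 14.784 mg/L.
Steady-state trough Cmin,ss = C₀·f/(1−f) ≈ 14.784 × 0.4529/0.5471 ≈ 12.238 mg/L.
Trough 12.2 mg/L vs MEC 3 mg/L: adequate.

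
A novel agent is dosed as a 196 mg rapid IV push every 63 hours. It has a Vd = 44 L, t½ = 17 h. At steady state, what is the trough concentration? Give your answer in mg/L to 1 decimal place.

k = ln2/t½ = ln2/17 ≈ 0.040773 h⁻¹; fraction remaining f = e^(−kτ) = e^(−0.040773×63) ≈ 0.0766.
Single-dose peak C₀ = D/Vd = 196/44 ≈ 4.455 mg/L.
Steady-state trough Cmin,ss = C₀·f/(1−f) ≈ 4.455 × 0.0766/0.9234 ≈ 0.370 mg/L.

0.4 mg/L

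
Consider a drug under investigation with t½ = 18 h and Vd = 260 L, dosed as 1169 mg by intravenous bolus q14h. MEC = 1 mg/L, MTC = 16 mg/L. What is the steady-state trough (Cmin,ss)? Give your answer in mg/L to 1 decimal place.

k = ln2/t½ = ln2/18 ≈ 0.038508 h⁻¹; fraction remaining f = e^(−kτ) = e^(−0.038508×14) ≈ 0.5833.
At steady state, accumulation factor R = 1/(1 − e^(−kτ)) ≈ 2.3998.
Each bolus raises the concentration by D/Vd = 1169/260 ≈ 4.496 mg/L.
Cmax,ss = C₀/(1 − f) ≈ 4.496/0.4167 ≈ 10.790 mg/L.
Steady-state trough Cmin,ss = Cmax,ss·f ≈ 10.790 × 0.5833 ≈ 6.294 mg/L.
Trough 6.3 mg/L vs MEC 1 mg/L: adequate.

6.3 mg/L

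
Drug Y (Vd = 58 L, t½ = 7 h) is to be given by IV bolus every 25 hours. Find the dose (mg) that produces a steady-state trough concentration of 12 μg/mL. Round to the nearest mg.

7578 mg

τ/t½ = 25/7 ≈ 3.5714, so f = (1/2)^(25/7) ≈ 0.084119.
Cmin,ss = (D/Vd)·f/(1−f), so D = Cmin,ss·Vd·(1−f)/f.
D = 12 × 58 × (1−f)/f ≈ 12 × 58 × 10.88792 ≈ 7577.99 mg.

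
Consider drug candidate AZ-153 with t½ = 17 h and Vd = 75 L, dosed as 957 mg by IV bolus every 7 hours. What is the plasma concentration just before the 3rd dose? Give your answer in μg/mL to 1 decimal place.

16.8 μg/mL

f = (1/2)^(τ/t½) = (1/2)^(7/17) ≈ 0.7517.
C₀ = D/Vd = 957/75 ≈ 12.760 μg/mL.
Before the 3rd dose, 2 doses have been given. Superposition: Cmin = C₀·(f + f²).
≈ 12.760 × (0.7517 + 0.5651) ≈ 12.760 × 1.3168 ≈ 16.802 μg/mL.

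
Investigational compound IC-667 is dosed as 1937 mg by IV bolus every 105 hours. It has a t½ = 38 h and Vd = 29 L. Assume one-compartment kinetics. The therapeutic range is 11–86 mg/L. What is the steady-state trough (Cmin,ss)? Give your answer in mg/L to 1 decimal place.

11.5 mg/L

τ/t½ = 105/38 ≈ 2.7632, so fraction remaining f = (1/2)^(105/38) ≈ 0.1473.
At steady state, accumulation factor R = 1/(1 − e^(−kτ)) ≈ 1.1727.
Each bolus raises the concentration by D/Vd = 1937/29 ≈ 66.793 mg/L.
Steady-state peak Cmax,ss = C₀·R ≈ 66.793 × 1.1727 ≈ 78.328 mg/L.
Steady-state trough Cmin,ss = Cmax,ss·f ≈ 78.328 × 0.1473 ≈ 11.538 mg/L.
Trough 11.5 mg/L vs MEC 11 mg/L: adequate.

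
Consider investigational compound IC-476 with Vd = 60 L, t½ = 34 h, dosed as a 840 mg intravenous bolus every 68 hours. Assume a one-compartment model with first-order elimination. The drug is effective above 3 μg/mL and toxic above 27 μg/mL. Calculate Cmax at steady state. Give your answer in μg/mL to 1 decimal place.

τ = 68 h = 2 half-lives, so f = (1/2)^2 = 0.25.
At steady state, R = 1/(1 − 0.25) = 4/3.
Single-dose peak C₀ = D/Vd = 840/60 = 14 μg/mL.
Steady-state peak Cmax,ss = C₀·R = 14 × 4/3 ≈ 18.667 μg/mL.
Peak 18.7 μg/mL vs MTC 27 μg/mL: below toxic threshold.

18.7 μg/mL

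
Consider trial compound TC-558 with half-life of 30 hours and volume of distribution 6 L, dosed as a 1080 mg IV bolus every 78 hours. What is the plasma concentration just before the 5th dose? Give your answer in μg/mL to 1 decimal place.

35.5 μg/mL

f = (1/2)^(τ/t½) = (1/2)^(78/30) ≈ 0.1649.
C₀ = D/Vd = 1080/6 ≈ 180.000 μg/mL.
Before the 5th dose, 4 doses have been given. Superposition: Cmin = C₀·(f + f² + … + f^4).
≈ 180.000 × (0.1649 + 0.0272 + 0.0045 + 0.0007) ≈ 180.000 × 0.1973 ≈ 35.514 μg/mL.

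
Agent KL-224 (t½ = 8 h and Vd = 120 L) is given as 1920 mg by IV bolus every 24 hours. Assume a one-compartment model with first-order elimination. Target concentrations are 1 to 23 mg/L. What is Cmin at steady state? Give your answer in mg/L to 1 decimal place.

2.3 mg/L

The dosing interval is 3 half-lives, so f = 2^(−3) = 0.125.
At steady state, R = 1/(1 − 0.125) = 8/7.
Single-dose peak C₀ = D/Vd = 1920/120 = 16 mg/L.
Steady-state peak Cmax,ss = C₀·R = 16 × 8/7 ≈ 18.286 mg/L.
Steady-state trough Cmin,ss = Cmax,ss·f ≈ 18.286 × 0.125 ≈ 2.286 mg/L.
Trough 2.3 mg/L vs MEC 1 mg/L: adequate.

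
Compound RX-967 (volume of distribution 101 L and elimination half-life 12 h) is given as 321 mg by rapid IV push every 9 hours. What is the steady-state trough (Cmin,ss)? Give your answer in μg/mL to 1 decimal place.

Over one 9-h interval, 9/12 ≈ 0.75 half-lives elapse, leaving f ≈ 0.5946 of each dose.
At steady state, accumulation factor R = 1/(1 − e^(−kτ)) ≈ 2.4667.
Single-dose peak C₀ = D/Vd = 321/101 ≈ 3.178 μg/mL.
Steady-state peak Cmax,ss = C₀·R ≈ 3.178 × 2.4667 ≈ 7.839 μg/mL.
Steady-state trough Cmin,ss = Cmax,ss·f ≈ 7.839 × 0.5946 ≈ 4.661 μg/mL.

4.7 μg/mL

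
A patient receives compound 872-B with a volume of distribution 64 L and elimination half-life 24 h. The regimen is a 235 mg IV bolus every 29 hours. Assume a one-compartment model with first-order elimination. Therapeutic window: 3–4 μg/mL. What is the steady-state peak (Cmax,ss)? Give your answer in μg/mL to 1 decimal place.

6.5 μg/mL

τ/t½ = 29/24 ≈ 1.2083, so fraction remaining f = (1/2)^(29/24) ≈ 0.4328.
Accumulation ratio R = 1/(1 − f) ≈ 1/0.5672 ≈ 1.7630.
Single-dose peak C₀ = D/Vd = 235/64 ≈ 3.672 μg/mL.
Cmax,ss = C₀/(1 − f) ≈ 3.672/0.5672 ≈ 6.474 μg/mL.
Peak 6.5 μg/mL vs MTC 4 μg/mL: exceeds toxic threshold.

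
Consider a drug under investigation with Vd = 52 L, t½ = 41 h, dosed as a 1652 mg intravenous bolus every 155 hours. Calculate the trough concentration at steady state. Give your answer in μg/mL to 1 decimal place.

k = ln2/t½ = ln2/41 ≈ 0.016906 h⁻¹; fraction remaining f = e^(−kτ) = e^(−0.016906×155) ≈ 0.0728.
Each bolus raises the concentration by D/Vd = 1652/52 ≈ 31.769 μg/mL.
Steady-state trough Cmin,ss = C₀·f/(1−f) ≈ 31.769 × 0.0728/0.9272 ≈ 2.494 μg/mL.

2.5 μg/mL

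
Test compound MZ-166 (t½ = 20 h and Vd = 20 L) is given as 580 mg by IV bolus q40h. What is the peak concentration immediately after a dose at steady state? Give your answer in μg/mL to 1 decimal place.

38.7 μg/mL

The dosing interval is 2 half-lives, so f = 2^(−2) = 0.25.
Accumulation ratio R = 1/(1 − f) = 1/0.75 = 4/3.
Single-dose peak C₀ = D/Vd = 580/20 = 29 μg/mL.
Steady-state peak Cmax,ss = C₀·R = 29 × 4/3 ≈ 38.667 μg/mL.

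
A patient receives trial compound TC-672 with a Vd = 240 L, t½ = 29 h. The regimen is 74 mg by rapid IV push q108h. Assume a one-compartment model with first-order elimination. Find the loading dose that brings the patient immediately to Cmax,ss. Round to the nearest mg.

80 mg

f = (1/2)^(108/29) ≈ 0.075670; accumulation ratio R = 1/(1−f) ≈ 1.08186.
Loading dose to hit Cmax,ss on first dose: D_load = D_maint·R ≈ 74 × 1.08186 ≈ 80.06 mg.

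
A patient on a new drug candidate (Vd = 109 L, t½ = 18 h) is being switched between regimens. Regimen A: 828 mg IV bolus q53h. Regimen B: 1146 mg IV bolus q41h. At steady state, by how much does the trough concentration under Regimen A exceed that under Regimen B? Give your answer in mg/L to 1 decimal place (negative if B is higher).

Regimen A: f = (1/2)^(53/18) ≈ 0.1299; Cmin,ss = (828/109)·f/(1−f) ≈ 1.134 mg/L.
Regimen B: f = (1/2)^(41/18) ≈ 0.2062; Cmin,ss = (1146/109)·f/(1−f) ≈ 2.731 mg/L.
Difference ≈ 1.134 − 2.731 ≈ -1.597 mg/L.

-1.6 mg/L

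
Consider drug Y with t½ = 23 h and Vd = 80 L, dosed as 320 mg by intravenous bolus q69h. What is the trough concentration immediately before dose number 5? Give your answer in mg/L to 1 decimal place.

f = (1/2)^(τ/t½) = (1/2)^(69/23) ≈ 0.1250.
C₀ = D/Vd = 320/80 ≈ 4.000 mg/L.
Before the 5th dose, 4 doses have been given. Superposition: Cmin = C₀·(f + f² + … + f^4).
≈ 4.000 × (0.1250 + 0.0156 + 0.0020 + 0.0002) ≈ 4.000 × 0.1428 ≈ 0.571 mg/L.

0.6 mg/L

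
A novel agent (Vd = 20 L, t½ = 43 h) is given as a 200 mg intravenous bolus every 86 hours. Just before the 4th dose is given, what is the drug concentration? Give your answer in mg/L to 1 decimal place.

3.3 mg/L

f = (1/2)^(τ/t½) = (1/2)^(86/43) ≈ 0.2500.
C₀ = D/Vd = 200/20 ≈ 10.000 mg/L.
Before the 4th dose, 3 doses have been given. Superposition: Cmin = C₀·(f + f² + … + f^3).
≈ 10.000 × (0.2500 + 0.0625 + 0.0156) ≈ 10.000 × 0.3281 ≈ 3.281 mg/L.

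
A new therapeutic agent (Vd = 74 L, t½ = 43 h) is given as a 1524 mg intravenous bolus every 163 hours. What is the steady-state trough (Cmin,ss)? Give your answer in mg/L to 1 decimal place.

1.6 mg/L

Over one 163-h interval, 163/43 ≈ 3.7907 half-lives elapse, leaving f ≈ 0.0723 of each dose.
Each bolus raises the concentration by D/Vd = 1524/74 ≈ 20.595 mg/L.
Steady-state trough Cmin,ss = C₀·f/(1−f) ≈ 20.595 × 0.0723/0.9277 ≈ 1.605 mg/L.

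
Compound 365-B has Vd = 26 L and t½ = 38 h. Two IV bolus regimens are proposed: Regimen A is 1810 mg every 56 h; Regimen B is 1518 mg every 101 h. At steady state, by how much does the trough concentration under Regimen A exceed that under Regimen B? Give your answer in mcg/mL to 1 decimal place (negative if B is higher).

Regimen A: f = (1/2)^(56/38) ≈ 0.3601; Cmin,ss = (1810/26)·f/(1−f) ≈ 39.176 mcg/mL.
Regimen B: f = (1/2)^(101/38) ≈ 0.1585; Cmin,ss = (1518/26)·f/(1−f) ≈ 10.997 mcg/mL.
Difference ≈ 39.176 − 10.997 ≈ 28.179 mcg/mL.

28.2 mcg/mL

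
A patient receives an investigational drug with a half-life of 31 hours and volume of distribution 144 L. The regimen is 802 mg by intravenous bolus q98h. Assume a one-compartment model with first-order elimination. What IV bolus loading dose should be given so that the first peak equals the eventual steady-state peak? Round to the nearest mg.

f = (1/2)^(98/31) ≈ 0.111778; accumulation ratio R = 1/(1−f) ≈ 1.12584.
Loading dose to hit Cmax,ss on first dose: D_load = D_maint·R ≈ 802 × 1.12584 ≈ 902.92 mg.

903 mg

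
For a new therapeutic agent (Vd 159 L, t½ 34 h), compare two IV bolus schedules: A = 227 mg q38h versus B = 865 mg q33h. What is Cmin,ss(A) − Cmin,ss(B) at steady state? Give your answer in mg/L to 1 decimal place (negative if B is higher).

Regimen A: f = (1/2)^(38/34) ≈ 0.4608; Cmin,ss = (227/159)·f/(1−f) ≈ 1.220 mg/L.
Regimen B: f = (1/2)^(33/34) ≈ 0.5103; Cmin,ss = (865/159)·f/(1−f) ≈ 5.669 mg/L.
Difference ≈ 1.220 − 5.669 ≈ -4.449 mg/L.

-4.4 mg/L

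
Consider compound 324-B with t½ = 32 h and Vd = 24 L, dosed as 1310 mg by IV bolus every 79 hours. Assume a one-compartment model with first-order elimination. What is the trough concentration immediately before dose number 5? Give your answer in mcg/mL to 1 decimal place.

12.0 mcg/mL

f = (1/2)^(τ/t½) = (1/2)^(79/32) ≈ 0.1806.
C₀ = D/Vd = 1310/24 ≈ 54.583 mcg/mL.
Before the 5th dose, 4 doses have been given. Superposition: Cmin = C₀·(f + f² + … + f^4).
≈ 54.583 × (0.1806 + 0.0326 + 0.0059 + 0.0011) ≈ 54.583 × 0.2202 ≈ 12.019 mcg/mL.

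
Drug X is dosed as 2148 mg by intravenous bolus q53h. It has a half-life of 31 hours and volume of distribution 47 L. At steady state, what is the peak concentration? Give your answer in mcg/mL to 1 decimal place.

k = ln2/t½ = ln2/31 ≈ 0.022360 h⁻¹; fraction remaining f = e^(−kτ) = e^(−0.022360×53) ≈ 0.3057.
At steady state, accumulation factor R = 1/(1 − e^(−kτ)) ≈ 1.4403.
Single-dose peak C₀ = D/Vd = 2148/47 ≈ 45.702 mcg/mL.
Steady-state peak Cmax,ss = C₀·R ≈ 45.702 × 1.4403 ≈ 65.825 mcg/mL.

65.8 mcg/mL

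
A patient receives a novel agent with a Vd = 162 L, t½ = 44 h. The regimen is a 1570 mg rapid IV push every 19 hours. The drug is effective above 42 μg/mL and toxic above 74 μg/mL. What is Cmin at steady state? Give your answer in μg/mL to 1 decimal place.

Over one 19-h interval, 19/44 ≈ 0.43182 half-lives elapse, leaving f ≈ 0.7413 of each dose.
At steady state, accumulation factor R = 1/(1 − e^(−kτ)) ≈ 3.8655.
Each bolus raises the concentration by D/Vd = 1570/162 ≈ 9.691 μg/mL.
Steady-state peak Cmax,ss = C₀·R ≈ 9.691 × 3.8655 ≈ 37.461 μg/mL.
One interval later, Cmin,ss = Cmax,ss·e^(−kτ) ≈ 37.461 × 0.7413 ≈ 27.770 μg/mL.
Trough 27.8 μg/mL vs MEC 42 μg/mL: subtherapeutic.

27.8 μg/mL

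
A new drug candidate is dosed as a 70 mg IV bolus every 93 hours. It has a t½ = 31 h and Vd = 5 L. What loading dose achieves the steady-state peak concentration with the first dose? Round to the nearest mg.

f = (1/2)^(93/31) ≈ 0.125000; accumulation ratio R = 1/(1−f) ≈ 1.14286.
Loading dose to hit Cmax,ss on first dose: D_load = D_maint·R ≈ 70 × 1.14286 ≈ 80.00 mg.

80 mg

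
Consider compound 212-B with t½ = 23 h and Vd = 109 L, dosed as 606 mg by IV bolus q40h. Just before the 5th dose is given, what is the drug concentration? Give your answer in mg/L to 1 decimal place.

2.4 mg/L

f = (1/2)^(τ/t½) = (1/2)^(40/23) ≈ 0.2996.
C₀ = D/Vd = 606/109 ≈ 5.560 mg/L.
Before the 5th dose, 4 doses have been given. Superposition: Cmin = C₀·(f + f² + … + f^4).
≈ 5.560 × (0.2996 + 0.0898 + 0.0269 + 0.0081) ≈ 5.560 × 0.4244 ≈ 2.360 mg/L.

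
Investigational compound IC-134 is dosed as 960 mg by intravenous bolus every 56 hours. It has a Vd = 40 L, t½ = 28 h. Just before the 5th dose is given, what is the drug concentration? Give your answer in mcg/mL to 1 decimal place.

f = (1/2)^(τ/t½) = (1/2)^(56/28) ≈ 0.2500.
C₀ = D/Vd = 960/40 ≈ 24.000 mcg/mL.
Before the 5th dose, 4 doses have been given. Superposition: Cmin = C₀·(f + f² + … + f^4).
≈ 24.000 × (0.2500 + 0.0625 + 0.0156 + 0.0039) ≈ 24.000 × 0.3320 ≈ 7.968 mcg/mL.

8.0 mcg/mL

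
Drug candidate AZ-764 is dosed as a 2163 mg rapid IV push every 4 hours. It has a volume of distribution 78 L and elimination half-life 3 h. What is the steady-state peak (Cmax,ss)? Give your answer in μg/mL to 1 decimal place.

46.0 μg/mL

k = ln2/t½ = ln2/3 ≈ 0.231049 h⁻¹; fraction remaining f = e^(−kτ) = e^(−0.231049×4) ≈ 0.3969.
Accumulation ratio R = 1/(1 − f) ≈ 1/0.6031 ≈ 1.6581.
Each bolus raises the concentration by D/Vd = 2163/78 ≈ 27.731 μg/mL.
Steady-state peak Cmax,ss = C₀·R ≈ 27.731 × 1.6581 ≈ 45.981 μg/mL.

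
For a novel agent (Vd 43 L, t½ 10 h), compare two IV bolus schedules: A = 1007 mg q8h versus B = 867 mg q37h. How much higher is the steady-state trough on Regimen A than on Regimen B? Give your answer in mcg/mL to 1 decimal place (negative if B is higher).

Regimen A: f = (1/2)^(8/10) ≈ 0.5743; Cmin,ss = (1007/43)·f/(1−f) ≈ 31.593 mcg/mL.
Regimen B: f = (1/2)^(37/10) ≈ 0.0769; Cmin,ss = (867/43)·f/(1−f) ≈ 1.680 mcg/mL.
Difference ≈ 31.593 − 1.680 ≈ 29.913 mcg/mL.

29.9 mcg/mL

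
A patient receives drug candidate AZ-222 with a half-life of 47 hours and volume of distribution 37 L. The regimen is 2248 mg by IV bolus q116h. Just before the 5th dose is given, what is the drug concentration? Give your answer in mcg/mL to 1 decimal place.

f = (1/2)^(τ/t½) = (1/2)^(116/47) ≈ 0.1807.
C₀ = D/Vd = 2248/37 ≈ 60.757 mcg/mL.
Before the 5th dose, 4 doses have been given. Superposition: Cmin = C₀·(f + f² + … + f^4).
≈ 60.757 × (0.1807 + 0.0327 + 0.0059 + 0.0011) ≈ 60.757 × 0.2204 ≈ 13.391 mcg/mL.

13.4 mcg/mL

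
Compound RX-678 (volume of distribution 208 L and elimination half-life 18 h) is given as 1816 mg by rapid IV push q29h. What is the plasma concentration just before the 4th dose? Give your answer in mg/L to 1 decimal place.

f = (1/2)^(τ/t½) = (1/2)^(29/18) ≈ 0.3273.
C₀ = D/Vd = 1816/208 ≈ 8.731 mg/L.
Before the 4th dose, 3 doses have been given. Superposition: Cmin = C₀·(f + f² + … + f^3).
≈ 8.731 × (0.3273 + 0.1071 + 0.0351) ≈ 8.731 × 0.4695 ≈ 4.099 mg/L.

4.1 mg/L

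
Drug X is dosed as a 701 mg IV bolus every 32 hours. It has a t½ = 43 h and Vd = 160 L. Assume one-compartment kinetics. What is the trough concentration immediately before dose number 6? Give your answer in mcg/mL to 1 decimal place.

6.0 mcg/mL

f = (1/2)^(τ/t½) = (1/2)^(32/43) ≈ 0.5970.
C₀ = D/Vd = 701/160 ≈ 4.381 mcg/mL.
Before the 6th dose, 5 doses have been given. Superposition: Cmin = C₀·(f + f² + … + f^5).
≈ 4.381 × (0.5970 + 0.3564 + 0.2128 + 0.1270 + 0.0758) ≈ 4.381 × 1.3690 ≈ 5.998 mcg/mL.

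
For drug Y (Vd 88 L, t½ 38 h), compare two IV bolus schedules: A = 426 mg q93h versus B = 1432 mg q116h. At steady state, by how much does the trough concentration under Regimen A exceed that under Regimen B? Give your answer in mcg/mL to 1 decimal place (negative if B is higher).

-1.1 mcg/mL

Regimen A: f = (1/2)^(93/38) ≈ 0.1833; Cmin,ss = (426/88)·f/(1−f) ≈ 1.086 mcg/mL.
Regimen B: f = (1/2)^(116/38) ≈ 0.1205; Cmin,ss = (1432/88)·f/(1−f) ≈ 2.230 mcg/mL.
Difference ≈ 1.086 − 2.230 ≈ -1.144 mcg/mL.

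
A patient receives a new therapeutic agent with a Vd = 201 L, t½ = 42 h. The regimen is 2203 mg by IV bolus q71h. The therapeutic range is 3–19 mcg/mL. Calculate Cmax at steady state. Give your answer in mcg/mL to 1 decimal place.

k = ln2/t½ = ln2/42 ≈ 0.016504 h⁻¹; fraction remaining f = e^(−kτ) = e^(−0.016504×71) ≈ 0.3098.
At steady state, accumulation factor R = 1/(1 − e^(−kτ)) ≈ 1.4489.
Single-dose peak C₀ = D/Vd = 2203/201 ≈ 10.960 mcg/mL.
Cmax,ss = C₀/(1 − f) ≈ 10.960/0.6902 ≈ 15.879 mcg/mL.
Peak 15.9 mcg/mL vs MTC 19 mcg/mL: below toxic threshold.

15.9 mcg/mL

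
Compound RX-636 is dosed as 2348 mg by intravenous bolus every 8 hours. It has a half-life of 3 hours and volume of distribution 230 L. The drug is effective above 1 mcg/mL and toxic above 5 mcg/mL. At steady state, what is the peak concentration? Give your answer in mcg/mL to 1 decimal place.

12.1 mcg/mL

Over one 8-h interval, 8/3 ≈ 2.6667 half-lives elapse, leaving f ≈ 0.1575 of each dose.
At steady state, accumulation factor R = 1/(1 − e^(−kτ)) ≈ 1.1869.
Each bolus raises the concentration by D/Vd = 2348/230 ≈ 10.209 mcg/mL.
Steady-state peak Cmax,ss = C₀·R ≈ 10.209 × 1.1869 ≈ 12.117 mcg/mL.
Peak 12.1 mcg/mL vs MTC 5 mcg/mL: exceeds toxic threshold.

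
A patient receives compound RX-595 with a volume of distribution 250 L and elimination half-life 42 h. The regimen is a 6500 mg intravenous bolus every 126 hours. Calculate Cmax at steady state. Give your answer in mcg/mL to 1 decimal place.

τ = 126 h = 3 half-lives, so f = (1/2)^3 = 0.125.
Accumulation ratio R = 1/(1 − f) = 1/0.875 = 8/7.
Single-dose peak C₀ = D/Vd = 6500/250 = 26 mcg/mL.
Steady-state peak Cmax,ss = C₀·R = 26 × 8/7 ≈ 29.714 mcg/mL.

29.7 mcg/mL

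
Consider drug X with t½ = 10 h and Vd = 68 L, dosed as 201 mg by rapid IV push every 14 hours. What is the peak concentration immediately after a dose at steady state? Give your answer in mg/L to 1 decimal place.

τ/t½ = 14/10 ≈ 1.4, so fraction remaining f = (1/2)^(14/10) ≈ 0.3789.
At steady state, accumulation factor R = 1/(1 − e^(−kτ)) ≈ 1.6100.
Single-dose peak C₀ = D/Vd = 201/68 ≈ 2.956 mg/L.
Steady-state peak Cmax,ss = C₀·R ≈ 2.956 × 1.6100 ≈ 4.759 mg/L.

4.8 mg/L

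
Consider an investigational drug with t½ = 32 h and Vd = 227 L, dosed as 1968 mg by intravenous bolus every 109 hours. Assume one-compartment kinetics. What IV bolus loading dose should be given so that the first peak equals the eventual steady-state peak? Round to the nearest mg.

f = (1/2)^(109/32) ≈ 0.094323; accumulation ratio R = 1/(1−f) ≈ 1.10415.
Loading dose to hit Cmax,ss on first dose: D_load = D_maint·R ≈ 1968 × 1.10415 ≈ 2172.97 mg.

2173 mg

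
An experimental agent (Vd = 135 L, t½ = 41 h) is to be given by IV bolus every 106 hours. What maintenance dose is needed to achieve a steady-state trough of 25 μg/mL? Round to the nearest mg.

16881 mg

τ/t½ = 106/41 ≈ 2.5854, so f = (1/2)^(106/41) ≈ 0.166620.
Cmin,ss = (D/Vd)·f/(1−f), so D = Cmin,ss·Vd·(1−f)/f.
D = 25 × 135 × (1−f)/f ≈ 25 × 135 × 5.00168 ≈ 16880.67 mg.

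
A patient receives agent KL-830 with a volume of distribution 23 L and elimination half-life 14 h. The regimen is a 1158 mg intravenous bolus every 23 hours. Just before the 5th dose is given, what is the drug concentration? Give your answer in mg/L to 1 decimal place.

23.5 mg/L

f = (1/2)^(τ/t½) = (1/2)^(23/14) ≈ 0.3202.
C₀ = D/Vd = 1158/23 ≈ 50.348 mg/L.
Before the 5th dose, 4 doses have been given. Superposition: Cmin = C₀·(f + f² + … + f^4).
≈ 50.348 × (0.3202 + 0.1025 + 0.0328 + 0.0105) ≈ 50.348 × 0.4660 ≈ 23.462 mg/L.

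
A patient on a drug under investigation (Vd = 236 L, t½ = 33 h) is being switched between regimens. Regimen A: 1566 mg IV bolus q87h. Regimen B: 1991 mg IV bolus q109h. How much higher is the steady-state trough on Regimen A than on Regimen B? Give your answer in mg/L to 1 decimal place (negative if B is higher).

0.3 mg/L

Regimen A: f = (1/2)^(87/33) ≈ 0.1608; Cmin,ss = (1566/236)·f/(1−f) ≈ 1.271 mg/L.
Regimen B: f = (1/2)^(109/33) ≈ 0.1013; Cmin,ss = (1991/236)·f/(1−f) ≈ 0.951 mg/L.
Difference ≈ 1.271 − 0.951 ≈ 0.320 mg/L.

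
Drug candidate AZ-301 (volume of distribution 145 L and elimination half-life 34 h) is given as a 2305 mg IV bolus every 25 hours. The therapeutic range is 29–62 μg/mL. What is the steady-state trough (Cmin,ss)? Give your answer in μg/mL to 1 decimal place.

Over one 25-h interval, 25/34 ≈ 0.73529 half-lives elapse, leaving f ≈ 0.6007 of each dose.
Accumulation ratio R = 1/(1 − f) ≈ 1/0.3993 ≈ 2.5044.
Single-dose peak C₀ = D/Vd = 2305/145 ≈ 15.897 μg/mL.
Cmax,ss = C₀/(1 − f) ≈ 15.897/0.3993 ≈ 39.812 μg/mL.
Steady-state trough Cmin,ss = Cmax,ss·f ≈ 39.812 × 0.6007 ≈ 23.915 μg/mL.
Trough 23.9 μg/mL vs MEC 29 μg/mL: subtherapeutic.

23.9 μg/mL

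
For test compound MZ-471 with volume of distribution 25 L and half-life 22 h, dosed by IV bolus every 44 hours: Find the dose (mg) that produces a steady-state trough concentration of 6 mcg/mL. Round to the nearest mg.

τ/t½ = 44/22 ≈ 2, so f = (1/2)^(44/22) ≈ 0.250000.
Cmin,ss = (D/Vd)·f/(1−f), so D = Cmin,ss·Vd·(1−f)/f.
D = 6 × 25 × (1−f)/f ≈ 6 × 25 × 3.00000 ≈ 450.00 mg.

450 mg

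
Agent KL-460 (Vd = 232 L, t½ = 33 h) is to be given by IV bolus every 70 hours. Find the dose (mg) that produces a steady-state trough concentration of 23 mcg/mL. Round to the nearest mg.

17879 mg

τ/t½ = 70/33 ≈ 2.1212, so f = (1/2)^(70/33) ≈ 0.229854.
Cmin,ss = (D/Vd)·f/(1−f), so D = Cmin,ss·Vd·(1−f)/f.
D = 23 × 232 × (1−f)/f ≈ 23 × 232 × 3.35059 ≈ 17878.75 mg.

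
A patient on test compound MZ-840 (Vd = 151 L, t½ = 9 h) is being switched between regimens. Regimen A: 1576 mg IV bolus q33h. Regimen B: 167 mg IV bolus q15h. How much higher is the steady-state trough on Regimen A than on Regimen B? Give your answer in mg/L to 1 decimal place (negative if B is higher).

0.4 mg/L

Regimen A: f = (1/2)^(33/9) ≈ 0.0787; Cmin,ss = (1576/151)·f/(1−f) ≈ 0.892 mg/L.
Regimen B: f = (1/2)^(15/9) ≈ 0.3150; Cmin,ss = (167/151)·f/(1−f) ≈ 0.509 mg/L.
Difference ≈ 0.892 − 0.509 ≈ 0.383 mg/L.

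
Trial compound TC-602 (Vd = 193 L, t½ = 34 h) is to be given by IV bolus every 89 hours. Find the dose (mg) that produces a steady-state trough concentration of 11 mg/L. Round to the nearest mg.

10907 mg

τ/t½ = 89/34 ≈ 2.6176, so f = (1/2)^(89/34) ≈ 0.162933.
Cmin,ss = (D/Vd)·f/(1−f), so D = Cmin,ss·Vd·(1−f)/f.
D = 11 × 193 × (1−f)/f ≈ 11 × 193 × 5.13749 ≈ 10906.89 mg.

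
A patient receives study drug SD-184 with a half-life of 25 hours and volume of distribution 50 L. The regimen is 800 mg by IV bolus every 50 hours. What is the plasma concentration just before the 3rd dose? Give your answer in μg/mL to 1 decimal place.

5.0 μg/mL

f = (1/2)^(τ/t½) = (1/2)^(50/25) ≈ 0.2500.
C₀ = D/Vd = 800/50 ≈ 16.000 μg/mL.
Before the 3rd dose, 2 doses have been given. Superposition: Cmin = C₀·(f + f²).
≈ 16.000 × (0.2500 + 0.0625) ≈ 16.000 × 0.3125 ≈ 5.000 μg/mL.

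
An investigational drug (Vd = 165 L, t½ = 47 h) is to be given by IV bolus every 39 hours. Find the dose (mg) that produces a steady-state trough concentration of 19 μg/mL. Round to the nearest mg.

2437 mg

τ/t½ = 39/47 ≈ 0.82979, so f = (1/2)^(39/47) ≈ 0.562612.
Cmin,ss = (D/Vd)·f/(1−f), so D = Cmin,ss·Vd·(1−f)/f.
D = 19 × 165 × (1−f)/f ≈ 19 × 165 × 0.77742 ≈ 2437.21 mg.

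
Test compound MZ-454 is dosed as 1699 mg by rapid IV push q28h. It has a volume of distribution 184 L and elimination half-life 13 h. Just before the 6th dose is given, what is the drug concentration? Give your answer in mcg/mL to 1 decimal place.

f = (1/2)^(τ/t½) = (1/2)^(28/13) ≈ 0.2247.
C₀ = D/Vd = 1699/184 ≈ 9.234 mcg/mL.
Before the 6th dose, 5 doses have been given. Superposition: Cmin = C₀·(f + f² + … + f^5).
≈ 9.234 × (0.2247 + 0.0505 + 0.0113 + 0.0025 + 0.0006) ≈ 9.234 × 0.2896 ≈ 2.674 mcg/mL.

2.7 mcg/mL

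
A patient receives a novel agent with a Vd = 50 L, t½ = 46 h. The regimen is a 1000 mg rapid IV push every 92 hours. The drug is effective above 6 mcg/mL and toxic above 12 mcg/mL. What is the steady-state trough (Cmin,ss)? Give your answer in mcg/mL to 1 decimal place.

6.7 mcg/mL

τ = 92 h = 2 half-lives, so f = (1/2)^2 = 0.25.
Accumulation ratio R = 1/(1 − f) = 1/0.75 = 4/3.
Single-dose peak C₀ = D/Vd = 1000/50 = 20 mcg/mL.
Steady-state peak Cmax,ss = C₀·R = 20 × 4/3 ≈ 26.667 mcg/mL.
Steady-state trough Cmin,ss = Cmax,ss·f ≈ 26.667 × 0.25 ≈ 6.667 mcg/mL.
Trough 6.7 mcg/mL vs MEC 6 mcg/mL: adequate.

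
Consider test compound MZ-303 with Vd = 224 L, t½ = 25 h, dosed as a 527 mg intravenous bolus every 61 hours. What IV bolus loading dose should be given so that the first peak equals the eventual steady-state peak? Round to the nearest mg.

f = (1/2)^(61/25) ≈ 0.184284; accumulation ratio R = 1/(1−f) ≈ 1.22592.
Loading dose to hit Cmax,ss on first dose: D_load = D_maint·R ≈ 527 × 1.22592 ≈ 646.06 mg.

646 mg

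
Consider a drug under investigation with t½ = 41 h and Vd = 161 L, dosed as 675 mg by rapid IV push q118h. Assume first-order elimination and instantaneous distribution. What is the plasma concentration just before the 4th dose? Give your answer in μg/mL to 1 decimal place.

f = (1/2)^(τ/t½) = (1/2)^(118/41) ≈ 0.1360.
C₀ = D/Vd = 675/161 ≈ 4.193 μg/mL.
Before the 4th dose, 3 doses have been given. Superposition: Cmin = C₀·(f + f² + … + f^3).
≈ 4.193 × (0.1360 + 0.0185 + 0.0025) ≈ 4.193 × 0.1570 ≈ 0.658 μg/mL.

0.7 μg/mL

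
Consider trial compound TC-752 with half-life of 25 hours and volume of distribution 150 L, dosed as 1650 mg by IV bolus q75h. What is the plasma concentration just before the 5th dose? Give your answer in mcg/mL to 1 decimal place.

f = (1/2)^(τ/t½) = (1/2)^(75/25) ≈ 0.1250.
C₀ = D/Vd = 1650/150 ≈ 11.000 mcg/mL.
Before the 5th dose, 4 doses have been given. Superposition: Cmin = C₀·(f + f² + … + f^4).
≈ 11.000 × (0.1250 + 0.0156 + 0.0020 + 0.0002) ≈ 11.000 × 0.1428 ≈ 1.571 mcg/mL.

1.6 mcg/mL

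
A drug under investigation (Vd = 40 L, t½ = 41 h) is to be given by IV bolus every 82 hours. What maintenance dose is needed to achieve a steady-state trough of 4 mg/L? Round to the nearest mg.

480 mg

τ/t½ = 82/41 ≈ 2, so f = (1/2)^(82/41) ≈ 0.250000.
Cmin,ss = (D/Vd)·f/(1−f), so D = Cmin,ss·Vd·(1−f)/f.
D = 4 × 40 × (1−f)/f ≈ 4 × 40 × 3.00000 ≈ 480.00 mg.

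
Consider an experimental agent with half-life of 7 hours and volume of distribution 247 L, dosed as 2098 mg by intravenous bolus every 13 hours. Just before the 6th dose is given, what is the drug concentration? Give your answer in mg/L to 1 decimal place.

3.2 mg/L

f = (1/2)^(τ/t½) = (1/2)^(13/7) ≈ 0.2760.
C₀ = D/Vd = 2098/247 ≈ 8.494 mg/L.
Before the 6th dose, 5 doses have been given. Superposition: Cmin = C₀·(f + f² + … + f^5).
≈ 8.494 × (0.2760 + 0.0762 + 0.0210 + 0.0058 + 0.0016) ≈ 8.494 × 0.3806 ≈ 3.233 mg/L.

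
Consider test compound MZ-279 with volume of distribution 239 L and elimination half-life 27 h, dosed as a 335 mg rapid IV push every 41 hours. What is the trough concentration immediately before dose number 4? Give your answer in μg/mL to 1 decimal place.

0.7 μg/mL

f = (1/2)^(τ/t½) = (1/2)^(41/27) ≈ 0.3490.
C₀ = D/Vd = 335/239 ≈ 1.402 μg/mL.
Before the 4th dose, 3 doses have been given. Superposition: Cmin = C₀·(f + f² + … + f^3).
≈ 1.402 × (0.3490 + 0.1218 + 0.0425) ≈ 1.402 × 0.5133 ≈ 0.720 μg/mL.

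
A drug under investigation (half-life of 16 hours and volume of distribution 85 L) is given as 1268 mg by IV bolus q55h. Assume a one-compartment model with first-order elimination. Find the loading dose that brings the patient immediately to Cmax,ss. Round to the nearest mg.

f = (1/2)^(55/16) ≈ 0.092302; accumulation ratio R = 1/(1−f) ≈ 1.10169.
Loading dose to hit Cmax,ss on first dose: D_load = D_maint·R ≈ 1268 × 1.10169 ≈ 1396.94 mg.

1397 mg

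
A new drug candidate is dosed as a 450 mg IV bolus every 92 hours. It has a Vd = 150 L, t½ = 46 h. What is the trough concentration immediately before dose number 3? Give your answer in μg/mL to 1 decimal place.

0.9 μg/mL

f = (1/2)^(τ/t½) = (1/2)^(92/46) ≈ 0.2500.
C₀ = D/Vd = 450/150 ≈ 3.000 μg/mL.
Before the 3rd dose, 2 doses have been given. Superposition: Cmin = C₀·(f + f²).
≈ 3.000 × (0.2500 + 0.0625) ≈ 3.000 × 0.3125 ≈ 0.938 μg/mL.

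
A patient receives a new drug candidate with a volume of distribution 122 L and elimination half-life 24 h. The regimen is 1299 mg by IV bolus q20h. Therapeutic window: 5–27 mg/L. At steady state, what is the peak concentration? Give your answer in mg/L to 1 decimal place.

24.3 mg/L

Over one 20-h interval, 20/24 ≈ 0.83333 half-lives elapse, leaving f ≈ 0.5612 of each dose.
At steady state, accumulation factor R = 1/(1 − e^(−kτ)) ≈ 2.2789.
Single-dose peak C₀ = D/Vd = 1299/122 ≈ 10.648 mg/L.
Cmax,ss = C₀/(1 − f) ≈ 10.648/0.4388 ≈ 24.266 mg/L.
Peak 24.3 mg/L vs MTC 27 mg/L: below toxic threshold.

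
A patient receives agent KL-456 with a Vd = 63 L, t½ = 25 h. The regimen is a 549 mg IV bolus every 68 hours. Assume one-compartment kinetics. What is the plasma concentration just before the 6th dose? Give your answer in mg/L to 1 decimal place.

1.6 mg/L

f = (1/2)^(τ/t½) = (1/2)^(68/25) ≈ 0.1518.
C₀ = D/Vd = 549/63 ≈ 8.714 mg/L.
Before the 6th dose, 5 doses have been given. Superposition: Cmin = C₀·(f + f² + … + f^5).
≈ 8.714 × (0.1518 + 0.0230 + 0.0035 + 0.0005 + 0.0001) ≈ 8.714 × 0.1789 ≈ 1.559 mg/L.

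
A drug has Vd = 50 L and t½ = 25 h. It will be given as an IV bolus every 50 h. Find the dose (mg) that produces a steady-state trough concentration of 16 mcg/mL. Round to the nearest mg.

τ/t½ = 50/25 ≈ 2, so f = (1/2)^(50/25) ≈ 0.250000.
Cmin,ss = (D/Vd)·f/(1−f), so D = Cmin,ss·Vd·(1−f)/f.
D = 16 × 50 × (1−f)/f ≈ 16 × 50 × 3.00000 ≈ 2400.00 mg.

2400 mg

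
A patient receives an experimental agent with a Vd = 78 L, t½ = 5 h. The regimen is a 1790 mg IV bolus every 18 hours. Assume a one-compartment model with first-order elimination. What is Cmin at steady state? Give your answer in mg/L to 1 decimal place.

k = ln2/t½ = ln2/5 ≈ 0.138629 h⁻¹; fraction remaining f = e^(−kτ) = e^(−0.138629×18) ≈ 0.0825.
Accumulation ratio R = 1/(1 − f) ≈ 1/0.9175 ≈ 1.0899.
Each bolus raises the concentration by D/Vd = 1790/78 ≈ 22.949 mg/L.
Cmax,ss = C₀/(1 − f) ≈ 22.949/0.9175 ≈ 25.013 mg/L.
One interval later, Cmin,ss = Cmax,ss·e^(−kτ) ≈ 25.013 × 0.0825 ≈ 2.064 mg/L.

2.1 mg/L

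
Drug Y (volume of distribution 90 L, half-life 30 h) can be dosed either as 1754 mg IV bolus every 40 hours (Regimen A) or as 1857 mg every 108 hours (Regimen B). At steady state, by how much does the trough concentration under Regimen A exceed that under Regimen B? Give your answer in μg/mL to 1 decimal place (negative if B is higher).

11.0 μg/mL

Regimen A: f = (1/2)^(40/30) ≈ 0.3969; Cmin,ss = (1754/90)·f/(1−f) ≈ 12.826 μg/mL.
Regimen B: f = (1/2)^(108/30) ≈ 0.0825; Cmin,ss = (1857/90)·f/(1−f) ≈ 1.855 μg/mL.
Difference ≈ 12.826 − 1.855 ≈ 10.971 μg/mL.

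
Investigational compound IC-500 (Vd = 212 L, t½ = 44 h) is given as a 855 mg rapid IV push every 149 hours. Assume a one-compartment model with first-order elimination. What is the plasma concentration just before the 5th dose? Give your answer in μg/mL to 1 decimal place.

f = (1/2)^(τ/t½) = (1/2)^(149/44) ≈ 0.0956.
C₀ = D/Vd = 855/212 ≈ 4.033 μg/mL.
Before the 5th dose, 4 doses have been given. Superposition: Cmin = C₀·(f + f² + … + f^4).
≈ 4.033 × (0.0956 + 0.0091 + 0.0009 + 0.0001) ≈ 4.033 × 0.1057 ≈ 0.426 μg/mL.

0.4 μg/mL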